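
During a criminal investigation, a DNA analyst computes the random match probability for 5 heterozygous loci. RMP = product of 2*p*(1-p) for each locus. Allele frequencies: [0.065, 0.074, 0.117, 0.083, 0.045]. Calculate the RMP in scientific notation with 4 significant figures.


Computing RMP for 5 loci:
Locus 1: 2 * 0.065 * 0.935 = 0.12155
Locus 2: 2 * 0.074 * 0.926 = 0.137048
Locus 3: 2 * 0.117 * 0.883 = 0.206622
Locus 4: 2 * 0.083 * 0.917 = 0.152222
Locus 5: 2 * 0.045 * 0.955 = 0.08595
RMP = 4.503e-05

4.503e-05


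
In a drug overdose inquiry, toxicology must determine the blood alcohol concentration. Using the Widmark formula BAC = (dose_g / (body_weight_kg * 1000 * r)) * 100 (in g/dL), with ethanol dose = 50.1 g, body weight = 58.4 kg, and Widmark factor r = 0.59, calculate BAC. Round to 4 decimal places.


Applying the Widmark formula:
BAC = (dose_g / (body_wt * 1000 * r)) * 100
Denominator = 58.4 * 1000 * 0.59 = 34456
BAC = (50.1 / 34456) * 100
BAC = 0.1454 g/dL

0.1454


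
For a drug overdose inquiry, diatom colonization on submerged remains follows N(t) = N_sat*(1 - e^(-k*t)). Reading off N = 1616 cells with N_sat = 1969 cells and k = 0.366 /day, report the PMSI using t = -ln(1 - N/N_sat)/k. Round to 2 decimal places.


PMSI from diatom colonization curve:
N / N_sat = 1616 / 1969 = 0.820721
1 - N/N_sat = 0.179279
ln(1 - N/N_sat) = -1.718812
t = -ln(1 - N/N_sat) / k = -(-1.718812) / 0.366 = 4.70 days

4.70


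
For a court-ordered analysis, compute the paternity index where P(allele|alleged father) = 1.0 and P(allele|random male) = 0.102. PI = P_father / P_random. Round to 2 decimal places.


Paternity Index calculation:
PI = P(allele|father) / P(allele|random)
PI = 1.0 / 0.102
PI = 9.80

9.80


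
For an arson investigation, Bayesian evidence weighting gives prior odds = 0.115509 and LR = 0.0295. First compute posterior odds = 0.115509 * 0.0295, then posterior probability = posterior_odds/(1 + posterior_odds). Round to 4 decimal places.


Bayesian evidence evaluation:
Posterior odds = prior_odds * LR = 0.115509 * 0.0295 = 0.003407516
Posterior probability = posterior_odds / (1 + posterior_odds)
= 0.003407516 / (1 + 0.003407516)
= 0.003407516 / 1.003407516
= 0.0034

0.0034


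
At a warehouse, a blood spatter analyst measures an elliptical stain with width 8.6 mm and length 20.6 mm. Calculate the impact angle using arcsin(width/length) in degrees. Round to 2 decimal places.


Blood spatter impact angle calculation:
width / length = 8.6 / 20.6 = 0.417476
angle = arcsin(0.417476)
angle = 24.68 degrees

24.68


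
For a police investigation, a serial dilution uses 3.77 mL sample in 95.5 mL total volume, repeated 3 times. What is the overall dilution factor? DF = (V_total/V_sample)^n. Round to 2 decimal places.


Dilution factor calculation:
Single dilution = V_total / V_sample = 95.5 / 3.77 ≈ 25.331565
Number of dilutions = 3
Total DF = (95.5 / 3.77)^3 (full precision, rounded at the end) = 16254.97

16254.97


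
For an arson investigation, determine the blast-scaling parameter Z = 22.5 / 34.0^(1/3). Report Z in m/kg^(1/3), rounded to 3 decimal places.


Scaled distance calculation:
W^(1/3) = 34.0^(1/3) = 3.239612
Z = R / W^(1/3) = 22.5 / 3.239612
Z = 6.945 m/kg^(1/3)

6.945


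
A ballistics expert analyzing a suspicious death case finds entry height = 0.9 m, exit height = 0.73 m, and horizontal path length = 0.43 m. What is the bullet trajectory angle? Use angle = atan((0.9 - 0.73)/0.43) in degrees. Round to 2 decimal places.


Bullet trajectory angle:
Height difference = 0.9 - 0.73 = 0.17 m
angle = atan(0.17 / 0.43)
angle = atan(0.395349)
angle = 21.57 degrees

21.57


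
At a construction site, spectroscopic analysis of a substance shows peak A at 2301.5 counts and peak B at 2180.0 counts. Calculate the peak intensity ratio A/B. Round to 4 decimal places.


Spectral peak ratio:
Peak A = 2301.5 counts
Peak B = 2180.0 counts
Ratio = 2301.5 / 2180.0 = 1.0557

1.0557


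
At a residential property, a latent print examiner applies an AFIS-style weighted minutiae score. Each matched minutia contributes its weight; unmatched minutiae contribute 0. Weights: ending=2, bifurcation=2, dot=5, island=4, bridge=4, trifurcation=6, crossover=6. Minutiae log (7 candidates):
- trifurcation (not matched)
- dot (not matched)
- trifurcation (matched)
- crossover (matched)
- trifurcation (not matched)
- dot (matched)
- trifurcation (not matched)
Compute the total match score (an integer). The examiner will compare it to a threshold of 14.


Weighted minutiae match score:
  trifurcation: not matched, +0
  dot: not matched, +0
  trifurcation: matched, +6 (running total 6)
  crossover: matched, +6 (running total 12)
  trifurcation: not matched, +0
  dot: matched, +5 (running total 17)
  trifurcation: not matched, +0
Total score = 17
Threshold = 14; verdict = identification

17


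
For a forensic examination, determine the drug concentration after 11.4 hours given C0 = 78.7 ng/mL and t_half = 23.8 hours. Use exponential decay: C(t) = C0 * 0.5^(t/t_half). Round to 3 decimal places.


Drug concentration decay:
Number of half-lives = t / t_half = 11.4 / 23.8 = 0.478992
Decay factor = 0.5^0.478992 = 0.71747875
C(t) = 78.7 * 0.71747875 = 56.466 ng/mL

56.466


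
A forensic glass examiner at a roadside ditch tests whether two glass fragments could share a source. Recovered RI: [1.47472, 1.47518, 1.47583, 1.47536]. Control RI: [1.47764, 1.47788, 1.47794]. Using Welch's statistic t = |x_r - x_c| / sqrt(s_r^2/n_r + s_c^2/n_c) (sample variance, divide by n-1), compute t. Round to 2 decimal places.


Welch's t-criterion for glass RI comparison:
Recovered mean = sum / n_r = 5.90109 / 4 = 1.4752725
Control mean = sum / n_c = 4.43346 / 3 = 1.47782
Recovered sample variance s_r^2 = 2.10758e-07
Control sample variance s_c^2 = 2.52e-08
Welch SE (unpooled) = sqrt(s_r^2/n_r + s_c^2/n_c) = sqrt(5.26896e-08 + 8.4e-09) = sqrt(6.10896e-08) = 0.000247163
|mean_r - mean_c| = 0.0025475
t = 0.0025475 / 0.000247163 = 10.31

10.31


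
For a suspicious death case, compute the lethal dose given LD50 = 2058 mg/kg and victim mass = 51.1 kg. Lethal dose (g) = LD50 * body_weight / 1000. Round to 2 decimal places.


Lethal dose calculation:
Lethal dose = LD50 * body_weight / 1000
= 2058 * 51.1 / 1000
= 105163.8 / 1000
= 105.16 g

105.16


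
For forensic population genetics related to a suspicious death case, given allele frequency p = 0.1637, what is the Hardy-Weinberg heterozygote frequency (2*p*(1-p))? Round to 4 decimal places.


Hardy-Weinberg heterozygote frequency:
q = 1 - p = 1 - 0.1637 = 0.8363
2pq = 2 * 0.1637 * 0.8363 = 0.2738

0.2738


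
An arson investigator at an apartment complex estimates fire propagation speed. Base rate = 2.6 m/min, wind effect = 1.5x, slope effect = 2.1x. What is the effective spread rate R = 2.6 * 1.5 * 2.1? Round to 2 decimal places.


Fire spread rate calculation:
R = R0 * wind_factor * slope_factor
= 2.6 * 1.5 * 2.1
= 3.9 * 2.1
= 8.19 m/min

8.19


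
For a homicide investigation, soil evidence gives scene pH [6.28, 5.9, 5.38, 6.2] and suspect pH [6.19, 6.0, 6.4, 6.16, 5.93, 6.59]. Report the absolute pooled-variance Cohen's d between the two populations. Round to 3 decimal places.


Pooled-variance Cohen's d for soil pH comparison:
Scene mean = 23.76 / 4 = 5.94
Suspect mean = 37.27 / 6 = 6.211667
Scene sample variance s_s^2 = 0.166133
Suspect sample variance s_c^2 = 0.061177
Pooled variance = ((n_s-1)*s_s^2 + (n_c-1)*s_c^2) / (n_s + n_c - 2) = 0.100535
Pooled SD = sqrt(0.100535) = 0.317073
Mean difference = -0.271667
|d| = |-0.271667| / 0.317073 = 0.857

0.857


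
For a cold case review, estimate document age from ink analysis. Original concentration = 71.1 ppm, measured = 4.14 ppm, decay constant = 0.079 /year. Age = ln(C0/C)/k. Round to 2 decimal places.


Document age estimation:
C0/C = 71.1 / 4.14 = 17.173913
ln(C0/C) = 2.843392
t = 2.843392 / 0.079 = 35.99 years

35.99


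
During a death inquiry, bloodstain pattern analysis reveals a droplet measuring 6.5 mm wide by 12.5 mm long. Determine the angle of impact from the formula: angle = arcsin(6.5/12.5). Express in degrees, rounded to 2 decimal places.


Blood spatter impact angle calculation:
width / length = 6.5 / 12.5 = 0.52
angle = arcsin(0.52)
angle = 31.33 degrees

31.33


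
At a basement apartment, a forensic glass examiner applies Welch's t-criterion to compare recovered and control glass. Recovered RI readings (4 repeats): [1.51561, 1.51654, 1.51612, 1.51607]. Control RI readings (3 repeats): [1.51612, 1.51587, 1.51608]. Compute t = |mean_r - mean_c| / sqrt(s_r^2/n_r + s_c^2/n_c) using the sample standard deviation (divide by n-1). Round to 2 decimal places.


Welch's t-criterion for glass RI comparison:
Recovered mean = sum / n_r = 6.06434 / 4 = 1.516085
Control mean = sum / n_c = 4.54807 / 3 = 1.5160233
Recovered sample variance s_r^2 = 1.447e-07
Control sample variance s_c^2 = 1.80333e-08
Welch SE (unpooled) = sqrt(s_r^2/n_r + s_c^2/n_c) = sqrt(3.6175e-08 + 6.01111e-09) = sqrt(4.21861e-08) = 0.000205393
|mean_r - mean_c| = 6.16667e-05
t = 6.16667e-05 / 0.000205393 = 0.30

0.30


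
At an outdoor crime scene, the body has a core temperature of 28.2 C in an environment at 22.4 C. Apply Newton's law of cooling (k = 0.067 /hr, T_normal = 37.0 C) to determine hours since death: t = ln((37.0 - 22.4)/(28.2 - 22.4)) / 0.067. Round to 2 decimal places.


Using Newton's law of cooling:
t = ln((T_normal - T_ambient) / (T_body - T_ambient)) / k
T_normal - T_ambient = 14.6
T_body - T_ambient = 5.8
Ratio = 2.517241
ln(ratio) = 0.923163
t = 0.923163 / 0.067 = 13.78 hours

13.78


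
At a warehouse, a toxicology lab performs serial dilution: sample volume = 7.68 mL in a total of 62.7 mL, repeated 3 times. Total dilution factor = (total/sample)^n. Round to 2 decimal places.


Dilution factor calculation:
Single dilution = V_total / V_sample = 62.7 / 7.68 ≈ 8.164062
Number of dilutions = 3
Total DF = (62.7 / 7.68)^3 (full precision, rounded at the end) = 544.15

544.15


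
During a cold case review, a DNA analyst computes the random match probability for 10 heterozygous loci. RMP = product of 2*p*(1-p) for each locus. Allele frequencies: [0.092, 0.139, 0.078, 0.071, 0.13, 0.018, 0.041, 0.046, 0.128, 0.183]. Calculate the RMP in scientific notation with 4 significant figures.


Computing RMP for 10 loci:
Locus 1: 2 * 0.092 * 0.908 = 0.167072
Locus 2: 2 * 0.139 * 0.861 = 0.239358
Locus 3: 2 * 0.078 * 0.922 = 0.143832
Locus 4: 2 * 0.071 * 0.929 = 0.131918
Locus 5: 2 * 0.13 * 0.87 = 0.2262
Locus 6: 2 * 0.018 * 0.982 = 0.035352
Locus 7: 2 * 0.041 * 0.959 = 0.078638
Locus 8: 2 * 0.046 * 0.954 = 0.087768
Locus 9: 2 * 0.128 * 0.872 = 0.223232
Locus 10: 2 * 0.183 * 0.817 = 0.299022
RMP = 2.795e-09

2.795e-09


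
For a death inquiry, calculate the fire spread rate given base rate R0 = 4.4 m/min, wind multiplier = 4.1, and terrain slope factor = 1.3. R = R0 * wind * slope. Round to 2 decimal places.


Fire spread rate calculation:
R = R0 * wind_factor * slope_factor
= 4.4 * 4.1 * 1.3
= 18.04 * 1.3
= 23.45 m/min

23.45


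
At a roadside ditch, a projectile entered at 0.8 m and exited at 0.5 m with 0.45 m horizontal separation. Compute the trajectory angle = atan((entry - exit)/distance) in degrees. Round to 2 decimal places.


Bullet trajectory angle:
Height difference = 0.8 - 0.5 = 0.3 m
angle = atan(0.3 / 0.45)
angle = atan(0.666667)
angle = 33.69 degrees

33.69


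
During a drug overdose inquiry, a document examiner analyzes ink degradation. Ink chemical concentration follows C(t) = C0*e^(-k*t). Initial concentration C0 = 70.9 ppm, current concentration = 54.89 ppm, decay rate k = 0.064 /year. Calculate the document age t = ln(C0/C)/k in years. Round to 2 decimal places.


Document age estimation:
C0/C = 70.9 / 54.89 = 1.291674
ln(C0/C) = 0.255939
t = 0.255939 / 0.064 = 4.00 years

4.00


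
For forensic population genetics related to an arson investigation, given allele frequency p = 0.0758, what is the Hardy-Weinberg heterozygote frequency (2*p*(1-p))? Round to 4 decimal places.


Hardy-Weinberg heterozygote frequency:
q = 1 - p = 1 - 0.0758 = 0.9242
2pq = 2 * 0.0758 * 0.9242 = 0.1401

0.1401


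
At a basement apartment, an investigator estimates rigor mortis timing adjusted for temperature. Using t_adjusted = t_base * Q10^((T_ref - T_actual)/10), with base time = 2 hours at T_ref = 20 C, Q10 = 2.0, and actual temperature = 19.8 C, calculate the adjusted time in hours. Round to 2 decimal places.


Rigor mortis time adjustment:
Exponent = (T_ref - T_actual) / 10 = (20 - 19.8) / 10 = 0.02
Q10 factor = 2.0^0.02 = 1.01396
t_adjusted = 2 * 1.01396 = 2.03 hours

2.03


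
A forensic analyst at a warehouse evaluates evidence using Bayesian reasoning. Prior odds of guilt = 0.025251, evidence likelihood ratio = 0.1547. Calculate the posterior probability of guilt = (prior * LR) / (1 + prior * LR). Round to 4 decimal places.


Bayesian evidence evaluation:
Posterior odds = prior_odds * LR = 0.025251 * 0.1547 = 0.00390633
Posterior probability = posterior_odds / (1 + posterior_odds)
= 0.00390633 / (1 + 0.00390633)
= 0.00390633 / 1.00390633
= 0.0039

0.0039


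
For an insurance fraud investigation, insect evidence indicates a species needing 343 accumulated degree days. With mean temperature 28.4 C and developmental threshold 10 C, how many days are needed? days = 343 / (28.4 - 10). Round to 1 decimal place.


Insect development time:
Effective temperature = avg_temp - T_base = 28.4 - 10 = 18.4 C
Days = ADD / effective_temp = 343 / 18.4 = 18.6 days

18.6


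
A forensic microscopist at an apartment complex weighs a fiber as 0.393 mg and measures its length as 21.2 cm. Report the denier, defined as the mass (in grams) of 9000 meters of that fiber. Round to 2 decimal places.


Denier calculation:
Mass in grams = 0.393 mg / 1000 = 0.000393 g
Length in meters = 21.2 cm / 100 = 0.212 m
Linear density = mass / length = 0.000393 / 0.212 = 0.00185377 g/m
Denier = (g/m) * 9000 = 0.00185377 * 9000 = 16.68

16.68


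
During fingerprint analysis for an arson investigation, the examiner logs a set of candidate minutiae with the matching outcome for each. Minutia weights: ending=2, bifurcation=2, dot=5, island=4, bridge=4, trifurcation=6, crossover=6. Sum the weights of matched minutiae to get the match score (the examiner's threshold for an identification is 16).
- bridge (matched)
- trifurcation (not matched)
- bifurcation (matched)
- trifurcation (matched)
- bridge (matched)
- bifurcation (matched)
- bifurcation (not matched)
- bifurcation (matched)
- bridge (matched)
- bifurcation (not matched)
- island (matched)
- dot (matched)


Weighted minutiae match score:
  bridge: matched, +4 (running total 4)
  trifurcation: not matched, +0
  bifurcation: matched, +2 (running total 6)
  trifurcation: matched, +6 (running total 12)
  bridge: matched, +4 (running total 16)
  bifurcation: matched, +2 (running total 18)
  bifurcation: not matched, +0
  bifurcation: matched, +2 (running total 20)
  bridge: matched, +4 (running total 24)
  bifurcation: not matched, +0
  island: matched, +4 (running total 28)
  dot: matched, +5 (running total 33)
Total score = 33
Threshold = 16; verdict = identification

33


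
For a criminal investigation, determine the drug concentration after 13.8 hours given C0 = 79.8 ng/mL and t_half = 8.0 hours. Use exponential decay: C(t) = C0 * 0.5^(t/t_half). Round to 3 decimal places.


Drug concentration decay:
Number of half-lives = t / t_half = 13.8 / 8.0 = 1.725
Decay factor = 0.5^1.725 = 0.30249852
C(t) = 79.8 * 0.30249852 = 24.139 ng/mL

24.139


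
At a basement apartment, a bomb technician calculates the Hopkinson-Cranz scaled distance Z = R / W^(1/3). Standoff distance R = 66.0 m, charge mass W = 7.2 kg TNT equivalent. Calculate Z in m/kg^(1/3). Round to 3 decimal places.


Scaled distance calculation:
W^(1/3) = 7.2^(1/3) = 1.930979
Z = R / W^(1/3) = 66.0 / 1.930979
Z = 34.180 m/kg^(1/3)

34.180


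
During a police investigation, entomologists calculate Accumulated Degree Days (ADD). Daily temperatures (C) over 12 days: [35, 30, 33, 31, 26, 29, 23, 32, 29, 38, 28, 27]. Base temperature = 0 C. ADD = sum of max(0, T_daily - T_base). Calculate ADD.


Computing ADD day by day:
Day 1: max(0, 35 - 0) = 35
Day 2: max(0, 30 - 0) = 30
Day 3: max(0, 33 - 0) = 33
Day 4: max(0, 31 - 0) = 31
Day 5: max(0, 26 - 0) = 26
Day 6: max(0, 29 - 0) = 29
Day 7: max(0, 23 - 0) = 23
Day 8: max(0, 32 - 0) = 32
Day 9: max(0, 29 - 0) = 29
Day 10: max(0, 38 - 0) = 38
Day 11: max(0, 28 - 0) = 28
Day 12: max(0, 27 - 0) = 27
Total ADD = 361

361


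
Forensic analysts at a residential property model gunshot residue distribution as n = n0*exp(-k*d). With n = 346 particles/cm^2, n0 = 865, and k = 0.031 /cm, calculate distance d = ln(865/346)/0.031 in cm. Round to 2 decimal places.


GSR distance calculation:
n0/n = 865 / 346 = 2.5
ln(n0/n) = 0.916291
d = 0.916291 / 0.031 = 29.56 cm

29.56


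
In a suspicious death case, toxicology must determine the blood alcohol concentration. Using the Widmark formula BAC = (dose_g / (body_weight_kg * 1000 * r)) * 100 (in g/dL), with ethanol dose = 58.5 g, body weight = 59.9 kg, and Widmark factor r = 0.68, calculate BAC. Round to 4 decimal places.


Applying the Widmark formula:
BAC = (dose_g / (body_wt * 1000 * r)) * 100
Denominator = 59.9 * 1000 * 0.68 = 40732
BAC = (58.5 / 40732) * 100
BAC = 0.1436 g/dL

0.1436


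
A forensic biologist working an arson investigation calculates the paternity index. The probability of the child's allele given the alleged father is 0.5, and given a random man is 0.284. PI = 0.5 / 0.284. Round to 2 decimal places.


Paternity Index calculation:
PI = P(allele|father) / P(allele|random)
PI = 0.5 / 0.284
PI = 1.76

1.76


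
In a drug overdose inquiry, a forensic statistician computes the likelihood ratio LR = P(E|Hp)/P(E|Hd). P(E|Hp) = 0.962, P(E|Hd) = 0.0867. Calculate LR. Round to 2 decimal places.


Likelihood ratio calculation:
LR = P(E|Hp) / P(E|Hd)
LR = 0.962 / 0.0867
LR = 11.10

11.10


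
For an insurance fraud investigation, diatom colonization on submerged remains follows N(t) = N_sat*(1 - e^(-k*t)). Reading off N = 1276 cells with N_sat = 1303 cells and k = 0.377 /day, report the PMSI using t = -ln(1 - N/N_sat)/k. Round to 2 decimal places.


PMSI from diatom colonization curve:
N / N_sat = 1276 / 1303 = 0.979279
1 - N/N_sat = 0.020721
ln(1 - N/N_sat) = -3.876608
t = -ln(1 - N/N_sat) / k = -(-3.876608) / 0.377 = 10.28 days

10.28


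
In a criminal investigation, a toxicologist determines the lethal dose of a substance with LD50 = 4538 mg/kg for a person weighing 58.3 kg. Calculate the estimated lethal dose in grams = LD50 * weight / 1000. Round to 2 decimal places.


Lethal dose calculation:
Lethal dose = LD50 * body_weight / 1000
= 4538 * 58.3 / 1000
= 264565.4 / 1000
= 264.57 g

264.57


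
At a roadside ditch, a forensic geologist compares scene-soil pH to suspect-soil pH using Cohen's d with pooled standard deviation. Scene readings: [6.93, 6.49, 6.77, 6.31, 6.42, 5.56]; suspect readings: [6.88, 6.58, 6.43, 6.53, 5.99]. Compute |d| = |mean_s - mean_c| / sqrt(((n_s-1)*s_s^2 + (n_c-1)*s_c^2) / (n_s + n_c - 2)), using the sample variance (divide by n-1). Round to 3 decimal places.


Pooled-variance Cohen's d for soil pH comparison:
Scene mean = 38.48 / 6 = 6.413333
Suspect mean = 32.41 / 5 = 6.482
Scene sample variance s_s^2 = 0.227787
Suspect sample variance s_c^2 = 0.10377
Pooled variance = ((n_s-1)*s_s^2 + (n_c-1)*s_c^2) / (n_s + n_c - 2) = 0.172668
Pooled SD = sqrt(0.172668) = 0.415533
Mean difference = -0.068667
|d| = |-0.068667| / 0.415533 = 0.165

0.165


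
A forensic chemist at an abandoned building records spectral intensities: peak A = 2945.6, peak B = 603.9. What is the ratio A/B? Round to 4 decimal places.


Spectral peak ratio:
Peak A = 2945.6 counts
Peak B = 603.9 counts
Ratio = 2945.6 / 603.9 = 4.8776

4.8776


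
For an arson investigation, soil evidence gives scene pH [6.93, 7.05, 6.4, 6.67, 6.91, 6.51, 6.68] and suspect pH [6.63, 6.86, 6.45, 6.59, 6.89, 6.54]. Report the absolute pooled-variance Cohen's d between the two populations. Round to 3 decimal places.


Pooled-variance Cohen's d for soil pH comparison:
Scene mean = 47.15 / 7 = 6.735714
Suspect mean = 39.96 / 6 = 6.66
Scene sample variance s_s^2 = 0.056329
Suspect sample variance s_c^2 = 0.03144
Pooled variance = ((n_s-1)*s_s^2 + (n_c-1)*s_c^2) / (n_s + n_c - 2) = 0.045016
Pooled SD = sqrt(0.045016) = 0.21217
Mean difference = 0.075714
|d| = |0.075714| / 0.21217 = 0.357

0.357


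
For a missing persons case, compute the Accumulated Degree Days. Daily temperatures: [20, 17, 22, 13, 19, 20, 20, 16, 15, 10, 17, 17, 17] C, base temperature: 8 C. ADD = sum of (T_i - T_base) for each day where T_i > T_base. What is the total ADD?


Computing ADD day by day:
Day 1: max(0, 20 - 8) = 12
Day 2: max(0, 17 - 8) = 9
Day 3: max(0, 22 - 8) = 14
Day 4: max(0, 13 - 8) = 5
Day 5: max(0, 19 - 8) = 11
Day 6: max(0, 20 - 8) = 12
Day 7: max(0, 20 - 8) = 12
Day 8: max(0, 16 - 8) = 8
Day 9: max(0, 15 - 8) = 7
Day 10: max(0, 10 - 8) = 2
Day 11: max(0, 17 - 8) = 9
Day 12: max(0, 17 - 8) = 9
Day 13: max(0, 17 - 8) = 9
Total ADD = 119

119


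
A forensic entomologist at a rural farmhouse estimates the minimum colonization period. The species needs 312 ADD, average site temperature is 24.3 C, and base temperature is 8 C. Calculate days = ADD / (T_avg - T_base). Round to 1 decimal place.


Insect development time:
Effective temperature = avg_temp - T_base = 24.3 - 8 = 16.3 C
Days = ADD / effective_temp = 312 / 16.3 = 19.1 days

19.1


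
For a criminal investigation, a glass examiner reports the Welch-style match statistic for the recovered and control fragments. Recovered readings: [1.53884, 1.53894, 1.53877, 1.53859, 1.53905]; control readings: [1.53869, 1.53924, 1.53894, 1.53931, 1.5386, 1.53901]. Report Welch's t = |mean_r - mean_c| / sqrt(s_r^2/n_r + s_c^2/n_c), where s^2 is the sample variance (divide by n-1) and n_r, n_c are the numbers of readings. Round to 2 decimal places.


Welch's t-criterion for glass RI comparison:
Recovered mean = sum / n_r = 7.69419 / 5 = 1.538838
Control mean = sum / n_c = 9.23379 / 6 = 1.538965
Recovered sample variance s_r^2 = 3.037e-08
Control sample variance s_c^2 = 8.123e-08
Welch SE (unpooled) = sqrt(s_r^2/n_r + s_c^2/n_c) = sqrt(6.074e-09 + 1.35383e-08) = sqrt(1.96123e-08) = 0.000140044
|mean_r - mean_c| = 0.000127
t = 0.000127 / 0.000140044 = 0.91

0.91


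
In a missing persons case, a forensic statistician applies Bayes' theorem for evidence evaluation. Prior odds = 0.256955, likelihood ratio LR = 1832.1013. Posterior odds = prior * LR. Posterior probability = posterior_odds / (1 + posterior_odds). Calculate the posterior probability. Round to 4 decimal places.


Bayesian evidence evaluation:
Posterior odds = prior_odds * LR = 0.256955 * 1832.1013 = 470.7676
Posterior probability = posterior_odds / (1 + posterior_odds)
= 470.7676 / (1 + 470.7676)
= 470.7676 / 471.7676
= 0.9979

0.9979


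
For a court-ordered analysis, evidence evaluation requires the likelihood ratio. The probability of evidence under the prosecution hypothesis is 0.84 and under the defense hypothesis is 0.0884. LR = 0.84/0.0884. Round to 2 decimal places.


Likelihood ratio calculation:
LR = P(E|Hp) / P(E|Hd)
LR = 0.84 / 0.0884
LR = 9.50

9.50


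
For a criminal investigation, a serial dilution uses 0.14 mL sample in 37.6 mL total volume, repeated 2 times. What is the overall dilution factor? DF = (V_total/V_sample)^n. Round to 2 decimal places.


Dilution factor calculation:
Single dilution = V_total / V_sample = 37.6 / 0.14 ≈ 268.571429
Number of dilutions = 2
Total DF = (37.6 / 0.14)^2 (full precision, rounded at the end) = 72130.61

72130.61


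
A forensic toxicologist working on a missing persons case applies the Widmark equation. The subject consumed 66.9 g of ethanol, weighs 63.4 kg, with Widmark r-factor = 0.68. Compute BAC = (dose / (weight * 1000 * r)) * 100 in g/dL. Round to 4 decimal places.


Applying the Widmark formula:
BAC = (dose_g / (body_wt * 1000 * r)) * 100
Denominator = 63.4 * 1000 * 0.68 = 43112
BAC = (66.9 / 43112) * 100
BAC = 0.1552 g/dL

0.1552


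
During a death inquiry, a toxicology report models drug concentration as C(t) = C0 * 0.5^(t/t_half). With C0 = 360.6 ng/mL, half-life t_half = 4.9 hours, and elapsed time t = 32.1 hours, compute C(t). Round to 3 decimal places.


Drug concentration decay:
Number of half-lives = t / t_half = 32.1 / 4.9 = 6.55102
Decay factor = 0.5^6.55102 = 0.01066465
C(t) = 360.6 * 0.01066465 = 3.846 ng/mL

3.846


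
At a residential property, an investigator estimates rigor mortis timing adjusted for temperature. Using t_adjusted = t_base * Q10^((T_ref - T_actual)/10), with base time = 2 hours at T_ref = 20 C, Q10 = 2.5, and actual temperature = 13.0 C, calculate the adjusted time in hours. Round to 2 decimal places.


Rigor mortis time adjustment:
Exponent = (T_ref - T_actual) / 10 = (20 - 13.0) / 10 = 0.7
Q10 factor = 2.5^0.7 = 1.89914
t_adjusted = 2 * 1.89914 = 3.80 hours

3.80


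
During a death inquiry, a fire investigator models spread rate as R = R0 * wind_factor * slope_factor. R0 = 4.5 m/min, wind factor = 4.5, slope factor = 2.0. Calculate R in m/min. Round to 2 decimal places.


Fire spread rate calculation:
R = R0 * wind_factor * slope_factor
= 4.5 * 4.5 * 2.0
= 20.25 * 2.0
= 40.50 m/min

40.50


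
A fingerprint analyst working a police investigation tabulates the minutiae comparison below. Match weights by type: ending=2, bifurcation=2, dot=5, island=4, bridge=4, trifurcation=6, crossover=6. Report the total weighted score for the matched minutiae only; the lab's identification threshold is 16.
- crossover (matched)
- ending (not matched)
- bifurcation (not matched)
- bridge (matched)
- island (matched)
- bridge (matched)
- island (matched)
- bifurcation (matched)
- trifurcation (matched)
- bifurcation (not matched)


Weighted minutiae match score:
  crossover: matched, +6 (running total 6)
  ending: not matched, +0
  bifurcation: not matched, +0
  bridge: matched, +4 (running total 10)
  island: matched, +4 (running total 14)
  bridge: matched, +4 (running total 18)
  island: matched, +4 (running total 22)
  bifurcation: matched, +2 (running total 24)
  trifurcation: matched, +6 (running total 30)
  bifurcation: not matched, +0
Total score = 30
Threshold = 16; verdict = identification

30


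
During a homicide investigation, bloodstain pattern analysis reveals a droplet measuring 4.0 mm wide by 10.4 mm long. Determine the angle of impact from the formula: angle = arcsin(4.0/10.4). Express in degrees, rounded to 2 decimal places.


Blood spatter impact angle calculation:
width / length = 4.0 / 10.4 = 0.384615
angle = arcsin(0.384615)
angle = 22.62 degrees

22.62


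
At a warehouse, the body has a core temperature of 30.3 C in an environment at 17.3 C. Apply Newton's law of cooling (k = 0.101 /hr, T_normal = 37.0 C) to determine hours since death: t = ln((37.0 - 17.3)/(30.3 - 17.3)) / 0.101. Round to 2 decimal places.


Using Newton's law of cooling:
t = ln((T_normal - T_ambient) / (T_body - T_ambient)) / k
T_normal - T_ambient = 19.7
T_body - T_ambient = 13.0
Ratio = 1.515385
ln(ratio) = 0.41567
t = 0.41567 / 0.101 = 4.12 hours

4.12


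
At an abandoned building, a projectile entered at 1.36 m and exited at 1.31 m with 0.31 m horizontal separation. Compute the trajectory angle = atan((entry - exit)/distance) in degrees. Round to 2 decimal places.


Bullet trajectory angle:
Height difference = 1.36 - 1.31 = 0.05 m
angle = atan(0.05 / 0.31)
angle = atan(0.16129)
angle = 9.16 degrees

9.16


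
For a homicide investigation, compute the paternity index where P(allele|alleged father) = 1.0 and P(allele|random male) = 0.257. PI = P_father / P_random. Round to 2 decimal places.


Paternity Index calculation:
PI = P(allele|father) / P(allele|random)
PI = 1.0 / 0.257
PI = 3.89

3.89


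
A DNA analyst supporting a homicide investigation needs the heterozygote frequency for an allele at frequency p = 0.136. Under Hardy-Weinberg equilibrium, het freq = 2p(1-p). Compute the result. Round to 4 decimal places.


Hardy-Weinberg heterozygote frequency:
q = 1 - p = 1 - 0.136 = 0.864
2pq = 2 * 0.136 * 0.864 = 0.2350

0.2350


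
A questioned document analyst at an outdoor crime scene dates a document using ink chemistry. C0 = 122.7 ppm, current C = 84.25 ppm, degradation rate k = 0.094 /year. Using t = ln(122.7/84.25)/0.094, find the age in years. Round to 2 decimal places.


Document age estimation:
C0/C = 122.7 / 84.25 = 1.45638
ln(C0/C) = 0.375954
t = 0.375954 / 0.094 = 4.00 years

4.00


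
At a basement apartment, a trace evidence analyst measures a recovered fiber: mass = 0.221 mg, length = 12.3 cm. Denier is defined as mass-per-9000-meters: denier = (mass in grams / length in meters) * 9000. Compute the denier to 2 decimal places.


Denier calculation:
Mass in grams = 0.221 mg / 1000 = 0.000221 g
Length in meters = 12.3 cm / 100 = 0.123 m
Linear density = mass / length = 0.000221 / 0.123 = 0.00179675 g/m
Denier = (g/m) * 9000 = 0.00179675 * 9000 = 16.17

16.17


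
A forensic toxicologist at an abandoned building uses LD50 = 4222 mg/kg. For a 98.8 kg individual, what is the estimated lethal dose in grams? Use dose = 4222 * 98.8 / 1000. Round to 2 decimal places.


Lethal dose calculation:
Lethal dose = LD50 * body_weight / 1000
= 4222 * 98.8 / 1000
= 417133.6 / 1000
= 417.13 g

417.13


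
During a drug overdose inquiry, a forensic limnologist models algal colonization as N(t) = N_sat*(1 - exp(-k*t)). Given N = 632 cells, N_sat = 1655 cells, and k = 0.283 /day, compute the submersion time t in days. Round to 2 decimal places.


PMSI from diatom colonization curve:
N / N_sat = 632 / 1655 = 0.381873
1 - N/N_sat = 0.618127
ln(1 - N/N_sat) = -0.481061
t = -ln(1 - N/N_sat) / k = -(-0.481061) / 0.283 = 1.70 days

1.70


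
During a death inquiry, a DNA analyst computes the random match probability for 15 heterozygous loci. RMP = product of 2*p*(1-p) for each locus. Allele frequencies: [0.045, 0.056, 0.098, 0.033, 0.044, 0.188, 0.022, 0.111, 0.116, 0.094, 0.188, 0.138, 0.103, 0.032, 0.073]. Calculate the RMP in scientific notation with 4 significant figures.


Computing RMP for 15 loci:
Locus 1: 2 * 0.045 * 0.955 = 0.08595
Locus 2: 2 * 0.056 * 0.944 = 0.105728
Locus 3: 2 * 0.098 * 0.902 = 0.176792
Locus 4: 2 * 0.033 * 0.967 = 0.063822
Locus 5: 2 * 0.044 * 0.956 = 0.084128
Locus 6: 2 * 0.188 * 0.812 = 0.305312
Locus 7: 2 * 0.022 * 0.978 = 0.043032
Locus 8: 2 * 0.111 * 0.889 = 0.197358
Locus 9: 2 * 0.116 * 0.884 = 0.205088
Locus 10: 2 * 0.094 * 0.906 = 0.170328
Locus 11: 2 * 0.188 * 0.812 = 0.305312
Locus 12: 2 * 0.138 * 0.862 = 0.237912
Locus 13: 2 * 0.103 * 0.897 = 0.184782
Locus 14: 2 * 0.032 * 0.968 = 0.061952
Locus 15: 2 * 0.073 * 0.927 = 0.135342
RMP = 8.793e-14

8.793e-14


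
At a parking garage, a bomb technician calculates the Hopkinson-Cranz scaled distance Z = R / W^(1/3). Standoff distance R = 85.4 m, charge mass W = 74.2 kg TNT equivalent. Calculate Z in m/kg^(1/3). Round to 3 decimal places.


Scaled distance calculation:
W^(1/3) = 74.2^(1/3) = 4.202115
Z = R / W^(1/3) = 85.4 / 4.202115
Z = 20.323 m/kg^(1/3)

20.323


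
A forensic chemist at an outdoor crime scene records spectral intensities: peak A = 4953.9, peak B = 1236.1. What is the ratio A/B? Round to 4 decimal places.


Spectral peak ratio:
Peak A = 4953.9 counts
Peak B = 1236.1 counts
Ratio = 4953.9 / 1236.1 = 4.0077

4.0077


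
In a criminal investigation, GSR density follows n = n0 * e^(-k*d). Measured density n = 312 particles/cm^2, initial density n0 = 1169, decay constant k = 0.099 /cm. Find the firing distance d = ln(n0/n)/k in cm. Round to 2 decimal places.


GSR distance calculation:
n0/n = 1169 / 312 = 3.746795
ln(n0/n) = 1.320901
d = 1.320901 / 0.099 = 13.34 cm

13.34


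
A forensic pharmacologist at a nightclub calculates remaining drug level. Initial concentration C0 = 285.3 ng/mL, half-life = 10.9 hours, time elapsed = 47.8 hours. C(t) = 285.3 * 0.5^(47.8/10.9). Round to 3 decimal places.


Drug concentration decay:
Number of half-lives = t / t_half = 47.8 / 10.9 = 4.385321
Decay factor = 0.5^4.385321 = 0.04785054
C(t) = 285.3 * 0.04785054 = 13.652 ng/mL

13.652


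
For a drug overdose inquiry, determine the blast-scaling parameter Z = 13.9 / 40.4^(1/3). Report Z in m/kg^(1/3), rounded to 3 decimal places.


Scaled distance calculation:
W^(1/3) = 40.4^(1/3) = 3.431314
Z = R / W^(1/3) = 13.9 / 3.431314
Z = 4.051 m/kg^(1/3)

4.051


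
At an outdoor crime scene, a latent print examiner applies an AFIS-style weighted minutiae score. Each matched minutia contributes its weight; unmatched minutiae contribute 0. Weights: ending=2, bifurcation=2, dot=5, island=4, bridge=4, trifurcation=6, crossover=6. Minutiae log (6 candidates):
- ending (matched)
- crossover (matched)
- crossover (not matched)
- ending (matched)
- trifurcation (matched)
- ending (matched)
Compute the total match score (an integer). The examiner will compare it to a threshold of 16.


Weighted minutiae match score:
  ending: matched, +2 (running total 2)
  crossover: matched, +6 (running total 8)
  crossover: not matched, +0
  ending: matched, +2 (running total 10)
  trifurcation: matched, +6 (running total 16)
  ending: matched, +2 (running total 18)
Total score = 18
Threshold = 16; verdict = identification

18


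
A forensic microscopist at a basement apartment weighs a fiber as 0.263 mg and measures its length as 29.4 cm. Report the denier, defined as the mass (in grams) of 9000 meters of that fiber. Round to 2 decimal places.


Denier calculation:
Mass in grams = 0.263 mg / 1000 = 0.000263 g
Length in meters = 29.4 cm / 100 = 0.294 m
Linear density = mass / length = 0.000263 / 0.294 = 0.00089456 g/m
Denier = (g/m) * 9000 = 0.00089456 * 9000 = 8.05

8.05


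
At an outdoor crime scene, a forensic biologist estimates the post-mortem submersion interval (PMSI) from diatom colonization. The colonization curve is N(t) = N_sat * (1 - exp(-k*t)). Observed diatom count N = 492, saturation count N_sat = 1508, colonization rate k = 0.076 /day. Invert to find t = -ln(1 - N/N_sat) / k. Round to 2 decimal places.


PMSI from diatom colonization curve:
N / N_sat = 492 / 1508 = 0.32626
1 - N/N_sat = 0.67374
ln(1 - N/N_sat) = -0.394911
t = -ln(1 - N/N_sat) / k = -(-0.394911) / 0.076 = 5.20 days

5.20


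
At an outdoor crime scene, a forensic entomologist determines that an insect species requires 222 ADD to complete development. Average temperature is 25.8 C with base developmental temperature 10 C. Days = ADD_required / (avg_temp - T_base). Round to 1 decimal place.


Insect development time:
Effective temperature = avg_temp - T_base = 25.8 - 10 = 15.8 C
Days = ADD / effective_temp = 222 / 15.8 = 14.1 days

14.1


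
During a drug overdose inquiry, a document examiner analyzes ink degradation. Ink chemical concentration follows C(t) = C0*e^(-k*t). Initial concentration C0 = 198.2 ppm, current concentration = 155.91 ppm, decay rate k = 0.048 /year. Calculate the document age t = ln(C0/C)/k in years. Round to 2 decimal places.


Document age estimation:
C0/C = 198.2 / 155.91 = 1.271246
ln(C0/C) = 0.239998
t = 0.239998 / 0.048 = 5.00 years

5.00


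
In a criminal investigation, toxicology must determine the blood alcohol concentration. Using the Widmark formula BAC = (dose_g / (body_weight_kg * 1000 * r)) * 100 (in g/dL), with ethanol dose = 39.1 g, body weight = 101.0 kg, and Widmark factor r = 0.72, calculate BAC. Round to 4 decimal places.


Applying the Widmark formula:
BAC = (dose_g / (body_wt * 1000 * r)) * 100
Denominator = 101.0 * 1000 * 0.72 = 72720
BAC = (39.1 / 72720) * 100
BAC = 0.0538 g/dL

0.0538


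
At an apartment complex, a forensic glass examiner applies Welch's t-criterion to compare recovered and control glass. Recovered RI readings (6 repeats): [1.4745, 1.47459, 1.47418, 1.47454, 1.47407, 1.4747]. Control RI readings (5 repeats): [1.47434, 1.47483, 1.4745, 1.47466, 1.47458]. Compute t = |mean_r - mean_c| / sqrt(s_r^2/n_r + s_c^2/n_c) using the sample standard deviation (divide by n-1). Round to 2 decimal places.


Welch's t-criterion for glass RI comparison:
Recovered mean = sum / n_r = 8.84658 / 6 = 1.47443
Control mean = sum / n_c = 7.37291 / 5 = 1.474582
Recovered sample variance s_r^2 = 6.152e-08
Control sample variance s_c^2 = 3.322e-08
Welch SE (unpooled) = sqrt(s_r^2/n_r + s_c^2/n_c) = sqrt(1.02533e-08 + 6.644e-09) = sqrt(1.68973e-08) = 0.00012999
|mean_r - mean_c| = 0.000152
t = 0.000152 / 0.00012999 = 1.17

1.17


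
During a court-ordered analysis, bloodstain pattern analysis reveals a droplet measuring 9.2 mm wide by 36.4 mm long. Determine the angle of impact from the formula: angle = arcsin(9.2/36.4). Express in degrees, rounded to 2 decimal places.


Blood spatter impact angle calculation:
width / length = 9.2 / 36.4 = 0.252747
angle = arcsin(0.252747)
angle = 14.64 degrees

14.64


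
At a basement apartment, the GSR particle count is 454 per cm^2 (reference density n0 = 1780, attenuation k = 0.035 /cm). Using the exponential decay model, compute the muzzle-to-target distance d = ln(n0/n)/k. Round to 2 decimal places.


GSR distance calculation:
n0/n = 1780 / 454 = 3.920705
ln(n0/n) = 1.366271
d = 1.366271 / 0.035 = 39.04 cm

39.04


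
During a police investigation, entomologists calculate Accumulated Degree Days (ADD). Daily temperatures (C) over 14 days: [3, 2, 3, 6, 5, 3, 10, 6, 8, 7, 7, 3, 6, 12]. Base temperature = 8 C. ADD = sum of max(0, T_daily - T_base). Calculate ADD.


Computing ADD day by day:
Day 1: max(0, 3 - 8) = 0
Day 2: max(0, 2 - 8) = 0
Day 3: max(0, 3 - 8) = 0
Day 4: max(0, 6 - 8) = 0
Day 5: max(0, 5 - 8) = 0
Day 6: max(0, 3 - 8) = 0
Day 7: max(0, 10 - 8) = 2
Day 8: max(0, 6 - 8) = 0
Day 9: max(0, 8 - 8) = 0
Day 10: max(0, 7 - 8) = 0
Day 11: max(0, 7 - 8) = 0
Day 12: max(0, 3 - 8) = 0
Day 13: max(0, 6 - 8) = 0
Day 14: max(0, 12 - 8) = 4
Total ADD = 6

6


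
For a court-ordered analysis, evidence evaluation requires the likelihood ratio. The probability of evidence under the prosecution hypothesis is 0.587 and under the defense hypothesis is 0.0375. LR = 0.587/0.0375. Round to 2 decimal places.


Likelihood ratio calculation:
LR = P(E|Hp) / P(E|Hd)
LR = 0.587 / 0.0375
LR = 15.65

15.65


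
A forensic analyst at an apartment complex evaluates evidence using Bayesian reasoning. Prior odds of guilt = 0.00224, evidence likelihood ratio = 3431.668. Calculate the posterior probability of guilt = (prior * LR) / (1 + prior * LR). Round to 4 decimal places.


Bayesian evidence evaluation:
Posterior odds = prior_odds * LR = 0.00224 * 3431.668 = 7.686936
Posterior probability = posterior_odds / (1 + posterior_odds)
= 7.686936 / (1 + 7.686936)
= 7.686936 / 8.686936
= 0.8849

0.8849


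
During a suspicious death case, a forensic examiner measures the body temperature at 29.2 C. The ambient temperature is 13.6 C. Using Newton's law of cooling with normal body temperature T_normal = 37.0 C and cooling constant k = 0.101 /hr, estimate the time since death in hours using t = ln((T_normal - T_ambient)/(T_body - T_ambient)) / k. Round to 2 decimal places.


Using Newton's law of cooling:
t = ln((T_normal - T_ambient) / (T_body - T_ambient)) / k
T_normal - T_ambient = 23.4
T_body - T_ambient = 15.6
Ratio = 1.5
ln(ratio) = 0.405465
t = 0.405465 / 0.101 = 4.01 hours

4.01


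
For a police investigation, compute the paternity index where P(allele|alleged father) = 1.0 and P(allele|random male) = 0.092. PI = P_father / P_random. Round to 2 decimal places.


Paternity Index calculation:
PI = P(allele|father) / P(allele|random)
PI = 1.0 / 0.092
PI = 10.87

10.87


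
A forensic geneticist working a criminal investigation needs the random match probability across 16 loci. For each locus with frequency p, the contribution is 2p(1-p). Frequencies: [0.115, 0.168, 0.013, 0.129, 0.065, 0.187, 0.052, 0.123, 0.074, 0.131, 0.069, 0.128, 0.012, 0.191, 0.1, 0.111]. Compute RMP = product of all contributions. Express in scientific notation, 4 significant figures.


Computing RMP for 16 loci:
Locus 1: 2 * 0.115 * 0.885 = 0.20355
Locus 2: 2 * 0.168 * 0.832 = 0.279552
Locus 3: 2 * 0.013 * 0.987 = 0.025662
Locus 4: 2 * 0.129 * 0.871 = 0.224718
Locus 5: 2 * 0.065 * 0.935 = 0.12155
Locus 6: 2 * 0.187 * 0.813 = 0.304062
Locus 7: 2 * 0.052 * 0.948 = 0.098592
Locus 8: 2 * 0.123 * 0.877 = 0.215742
Locus 9: 2 * 0.074 * 0.926 = 0.137048
Locus 10: 2 * 0.131 * 0.869 = 0.227678
Locus 11: 2 * 0.069 * 0.931 = 0.128478
Locus 12: 2 * 0.128 * 0.872 = 0.223232
Locus 13: 2 * 0.012 * 0.988 = 0.023712
Locus 14: 2 * 0.191 * 0.809 = 0.309038
Locus 15: 2 * 0.1 * 0.9 = 0.18
Locus 16: 2 * 0.111 * 0.889 = 0.197358
RMP = 6.010e-14

6.010e-14
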